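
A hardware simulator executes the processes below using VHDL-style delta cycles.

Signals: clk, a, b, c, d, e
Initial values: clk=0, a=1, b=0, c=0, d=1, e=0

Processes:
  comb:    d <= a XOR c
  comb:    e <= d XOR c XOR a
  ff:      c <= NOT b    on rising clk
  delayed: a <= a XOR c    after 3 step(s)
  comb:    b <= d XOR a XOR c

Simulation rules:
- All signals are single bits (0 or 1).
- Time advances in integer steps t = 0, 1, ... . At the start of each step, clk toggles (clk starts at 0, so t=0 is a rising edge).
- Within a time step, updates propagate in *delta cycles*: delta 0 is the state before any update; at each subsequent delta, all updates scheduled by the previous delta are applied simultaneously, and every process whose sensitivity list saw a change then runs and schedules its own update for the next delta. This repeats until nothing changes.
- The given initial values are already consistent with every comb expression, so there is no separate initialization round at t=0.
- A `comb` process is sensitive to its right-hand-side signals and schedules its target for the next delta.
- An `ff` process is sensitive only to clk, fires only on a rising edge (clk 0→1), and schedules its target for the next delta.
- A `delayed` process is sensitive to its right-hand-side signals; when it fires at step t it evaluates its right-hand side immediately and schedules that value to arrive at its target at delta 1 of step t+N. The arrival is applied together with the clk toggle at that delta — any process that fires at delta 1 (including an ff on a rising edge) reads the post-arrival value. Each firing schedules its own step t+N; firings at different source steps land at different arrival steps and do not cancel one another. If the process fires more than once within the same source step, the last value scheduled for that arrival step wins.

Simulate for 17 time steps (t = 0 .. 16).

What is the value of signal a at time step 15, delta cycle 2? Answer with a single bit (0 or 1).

0

t0.Δ0 d=1 b=0 e=0 a=1 clk=0 c=0
t0.Δ1 d=1 b=0 e=0 a=1 clk=1 c=0
t0.Δ2 d=1 b=0 e=0 a=1 clk=1 c=1
t0.Δ3 d=0 b=1 e=1 a=1 clk=1 c=1
t0.Δ4 d=0 b=0 e=0 a=1 clk=1 c=1
t1.Δ0 d=0 b=0 e=0 a=1 clk=1 c=1
t1.Δ1 d=0 b=0 e=0 a=1 clk=0 c=1
t2.Δ0 d=0 b=0 e=0 a=1 clk=0 c=1
t2.Δ1 d=0 b=0 e=0 a=1 clk=1 c=1
t3.Δ0 d=0 b=0 e=0 a=1 clk=1 c=1
t3.Δ1 d=0 b=0 e=0 a=0 clk=0 c=1
t3.Δ2 d=1 b=1 e=1 a=0 clk=0 c=1
t3.Δ3 d=1 b=0 e=0 a=0 clk=0 c=1
t4.Δ0 d=1 b=0 e=0 a=0 clk=0 c=1
t4.Δ1 d=1 b=0 e=0 a=0 clk=1 c=1
t5.Δ0 d=1 b=0 e=0 a=0 clk=1 c=1
t5.Δ1 d=1 b=0 e=0 a=0 clk=0 c=1
t6.Δ0 d=1 b=0 e=0 a=0 clk=0 c=1
t6.Δ1 d=1 b=0 e=0 a=1 clk=1 c=1
t6.Δ2 d=0 b=1 e=1 a=1 clk=1 c=1
t6.Δ3 d=0 b=0 e=0 a=1 clk=1 c=1
t7.Δ0 d=0 b=0 e=0 a=1 clk=1 c=1
t7.Δ1 d=0 b=0 e=0 a=1 clk=0 c=1
t8.Δ0 d=0 b=0 e=0 a=1 clk=0 c=1
t8.Δ1 d=0 b=0 e=0 a=1 clk=1 c=1
t9.Δ0 d=0 b=0 e=0 a=1 clk=1 c=1
t9.Δ1 d=0 b=0 e=0 a=0 clk=0 c=1
t9.Δ2 d=1 b=1 e=1 a=0 clk=0 c=1
t9.Δ3 d=1 b=0 e=0 a=0 clk=0 c=1
t10.Δ0 d=1 b=0 e=0 a=0 clk=0 c=1
t10.Δ1 d=1 b=0 e=0 a=0 clk=1 c=1
t11.Δ0 d=1 b=0 e=0 a=0 clk=1 c=1
t11.Δ1 d=1 b=0 e=0 a=0 clk=0 c=1
t12.Δ0 d=1 b=0 e=0 a=0 clk=0 c=1
t12.Δ1 d=1 b=0 e=0 a=1 clk=1 c=1
t12.Δ2 d=0 b=1 e=1 a=1 clk=1 c=1
t12.Δ3 d=0 b=0 e=0 a=1 clk=1 c=1
t13.Δ0 d=0 b=0 e=0 a=1 clk=1 c=1
t13.Δ1 d=0 b=0 e=0 a=1 clk=0 c=1
t14.Δ0 d=0 b=0 e=0 a=1 clk=0 c=1
t14.Δ1 d=0 b=0 e=0 a=1 clk=1 c=1
t15.Δ0 d=0 b=0 e=0 a=1 clk=1 c=1
t15.Δ1 d=0 b=0 e=0 a=0 clk=0 c=1
t15.Δ2 d=1 b=1 e=1 a=0 clk=0 c=1
t15.Δ3 d=1 b=0 e=0 a=0 clk=0 c=1
t16.Δ0 d=1 b=0 e=0 a=0 clk=0 c=1
t16.Δ1 d=1 b=0 e=0 a=0 clk=1 c=1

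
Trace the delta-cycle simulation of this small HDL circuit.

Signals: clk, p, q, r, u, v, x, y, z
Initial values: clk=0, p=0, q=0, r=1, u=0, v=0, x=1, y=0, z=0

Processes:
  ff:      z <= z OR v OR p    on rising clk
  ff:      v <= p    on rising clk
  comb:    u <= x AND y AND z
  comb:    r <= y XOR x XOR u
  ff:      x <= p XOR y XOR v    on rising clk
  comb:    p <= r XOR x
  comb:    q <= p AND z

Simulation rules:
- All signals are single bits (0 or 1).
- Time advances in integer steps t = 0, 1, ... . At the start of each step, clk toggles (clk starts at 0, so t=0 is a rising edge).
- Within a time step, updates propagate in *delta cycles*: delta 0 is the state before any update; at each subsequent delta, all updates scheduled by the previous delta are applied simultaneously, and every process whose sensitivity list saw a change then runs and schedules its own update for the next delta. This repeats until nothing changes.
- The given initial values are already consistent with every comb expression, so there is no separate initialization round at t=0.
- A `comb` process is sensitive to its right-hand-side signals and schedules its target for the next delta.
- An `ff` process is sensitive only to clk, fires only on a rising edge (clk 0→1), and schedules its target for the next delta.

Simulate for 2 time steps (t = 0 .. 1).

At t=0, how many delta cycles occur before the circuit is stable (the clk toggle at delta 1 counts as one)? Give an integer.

4

t=0 Δ0: x=1 q=0 y=0 z=0 v=0 r=1 clk=0 u=0 p=0
  Δ1: clk:0→1
  Δ2: x:1→0
  Δ3: r:1→0, p:0→1
  Δ4: p:1→0
  (4Δ to stable)
t=1 Δ0: x=0 q=0 y=0 z=0 v=0 r=0 clk=1 u=0 p=0
  Δ1: clk:1→0
  (1Δ to stable)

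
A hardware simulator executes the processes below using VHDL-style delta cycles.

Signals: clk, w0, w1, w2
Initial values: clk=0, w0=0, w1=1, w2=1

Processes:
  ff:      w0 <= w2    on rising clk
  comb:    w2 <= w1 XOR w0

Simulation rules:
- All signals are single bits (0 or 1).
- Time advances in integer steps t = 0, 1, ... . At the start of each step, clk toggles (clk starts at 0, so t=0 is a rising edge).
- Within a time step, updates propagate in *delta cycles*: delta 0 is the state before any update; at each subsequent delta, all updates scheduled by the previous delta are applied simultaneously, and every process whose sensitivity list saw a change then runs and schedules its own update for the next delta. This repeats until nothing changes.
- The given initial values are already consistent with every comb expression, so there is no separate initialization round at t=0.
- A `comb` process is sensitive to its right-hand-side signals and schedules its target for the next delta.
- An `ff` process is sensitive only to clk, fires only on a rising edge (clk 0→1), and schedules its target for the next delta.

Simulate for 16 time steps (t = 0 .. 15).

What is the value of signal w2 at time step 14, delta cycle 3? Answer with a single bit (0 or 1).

1

t=0 Δ0: w0=0 w1=1 clk=0 w2=1
  Δ1: clk:0→1
  Δ2: w0:0→1
  Δ3: w2:1→0
  (3Δ to stable)
t=1 Δ0: w0=1 w1=1 clk=1 w2=0
  Δ1: clk:1→0
  (1Δ to stable)
t=2 Δ0: w0=1 w1=1 clk=0 w2=0
  Δ1: clk:0→1
  Δ2: w0:1→0
  Δ3: w2:0→1
  (3Δ to stable)
t=3 Δ0: w0=0 w1=1 clk=1 w2=1
  Δ1: clk:1→0
  (1Δ to stable)
t=4 Δ0: w0=0 w1=1 clk=0 w2=1
  Δ1: clk:0→1
  Δ2: w0:0→1
  Δ3: w2:1→0
  (3Δ to stable)
t=5 Δ0: w0=1 w1=1 clk=1 w2=0
  Δ1: clk:1→0
  (1Δ to stable)
t=6 Δ0: w0=1 w1=1 clk=0 w2=0
  Δ1: clk:0→1
  Δ2: w0:1→0
  Δ3: w2:0→1
  (3Δ to stable)
t=7 Δ0: w0=0 w1=1 clk=1 w2=1
  Δ1: clk:1→0
  (1Δ to stable)
t=8 Δ0: w0=0 w1=1 clk=0 w2=1
  Δ1: clk:0→1
  Δ2: w0:0→1
  Δ3: w2:1→0
  (3Δ to stable)
t=9 Δ0: w0=1 w1=1 clk=1 w2=0
  Δ1: clk:1→0
  (1Δ to stable)
t=10 Δ0: w0=1 w1=1 clk=0 w2=0
  Δ1: clk:0→1
  Δ2: w0:1→0
  Δ3: w2:0→1
  (3Δ to stable)
t=11 Δ0: w0=0 w1=1 clk=1 w2=1
  Δ1: clk:1→0
  (1Δ to stable)
t=12 Δ0: w0=0 w1=1 clk=0 w2=1
  Δ1: clk:0→1
  Δ2: w0:0→1
  Δ3: w2:1→0
  (3Δ to stable)
t=13 Δ0: w0=1 w1=1 clk=1 w2=0
  Δ1: clk:1→0
  (1Δ to stable)
t=14 Δ0: w0=1 w1=1 clk=0 w2=0
  Δ1: clk:0→1
  Δ2: w0:1→0
  Δ3: w2:0→1
  (3Δ to stable)
t=15 Δ0: w0=0 w1=1 clk=1 w2=1
  Δ1: clk:1→0
  (1Δ to stable)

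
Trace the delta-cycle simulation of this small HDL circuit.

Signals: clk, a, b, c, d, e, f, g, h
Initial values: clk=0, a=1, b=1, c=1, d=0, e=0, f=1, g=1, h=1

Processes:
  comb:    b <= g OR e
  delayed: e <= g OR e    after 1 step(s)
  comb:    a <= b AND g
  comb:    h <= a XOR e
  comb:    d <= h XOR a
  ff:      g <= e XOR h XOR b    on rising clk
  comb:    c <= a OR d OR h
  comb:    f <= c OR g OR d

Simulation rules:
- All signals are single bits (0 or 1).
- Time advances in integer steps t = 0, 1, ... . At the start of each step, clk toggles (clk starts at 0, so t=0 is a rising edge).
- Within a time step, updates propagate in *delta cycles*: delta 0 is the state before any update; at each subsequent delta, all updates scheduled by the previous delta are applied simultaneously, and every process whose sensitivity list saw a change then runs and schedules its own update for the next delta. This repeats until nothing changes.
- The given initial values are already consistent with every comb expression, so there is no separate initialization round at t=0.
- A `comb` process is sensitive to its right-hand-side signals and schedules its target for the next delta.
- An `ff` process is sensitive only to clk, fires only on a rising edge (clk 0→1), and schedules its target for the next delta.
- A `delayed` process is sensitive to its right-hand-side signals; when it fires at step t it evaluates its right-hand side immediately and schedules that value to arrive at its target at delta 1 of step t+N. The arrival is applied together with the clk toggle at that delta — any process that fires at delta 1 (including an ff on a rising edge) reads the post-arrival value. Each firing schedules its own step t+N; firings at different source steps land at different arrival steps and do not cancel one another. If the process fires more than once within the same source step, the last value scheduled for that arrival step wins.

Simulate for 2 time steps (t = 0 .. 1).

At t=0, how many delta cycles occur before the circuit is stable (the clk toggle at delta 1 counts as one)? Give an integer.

7

t=0 Δ0: a=1 e=0 c=1 f=1 d=0 g=1 h=1 clk=0 b=1
  Δ1: clk:0→1
  Δ2: g:1→0
  Δ3: a:1→0, b:1→0
  Δ4: d:0→1, h:1→0
  Δ5: d:1→0
  Δ6: c:1→0
  Δ7: f:1→0
  (7Δ to stable)
t=1 Δ0: a=0 e=0 c=0 f=0 d=0 g=0 h=0 clk=1 b=0
  Δ1: clk:1→0
  (1Δ to stable)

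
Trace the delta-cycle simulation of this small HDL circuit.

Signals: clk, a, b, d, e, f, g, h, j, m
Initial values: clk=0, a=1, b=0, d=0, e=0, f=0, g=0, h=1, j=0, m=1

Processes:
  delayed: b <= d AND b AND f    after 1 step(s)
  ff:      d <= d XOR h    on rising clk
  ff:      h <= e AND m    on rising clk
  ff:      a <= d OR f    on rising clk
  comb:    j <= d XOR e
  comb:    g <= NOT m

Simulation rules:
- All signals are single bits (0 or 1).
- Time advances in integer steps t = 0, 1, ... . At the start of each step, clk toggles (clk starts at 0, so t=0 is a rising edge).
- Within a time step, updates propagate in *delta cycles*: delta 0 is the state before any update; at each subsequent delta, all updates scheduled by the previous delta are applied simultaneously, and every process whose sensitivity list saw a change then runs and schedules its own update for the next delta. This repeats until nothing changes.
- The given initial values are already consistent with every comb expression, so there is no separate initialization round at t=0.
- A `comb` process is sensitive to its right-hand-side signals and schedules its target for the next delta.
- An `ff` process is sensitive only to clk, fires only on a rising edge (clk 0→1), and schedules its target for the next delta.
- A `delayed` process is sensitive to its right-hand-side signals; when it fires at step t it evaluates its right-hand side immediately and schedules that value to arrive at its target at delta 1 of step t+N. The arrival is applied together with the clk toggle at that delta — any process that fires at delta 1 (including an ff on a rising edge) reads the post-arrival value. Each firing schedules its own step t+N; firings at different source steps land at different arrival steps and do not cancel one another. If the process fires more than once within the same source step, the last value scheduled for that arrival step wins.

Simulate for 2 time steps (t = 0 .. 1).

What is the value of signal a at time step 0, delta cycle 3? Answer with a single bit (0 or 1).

[bits: clk,g,m,h,j,d,f,e,a,b]
t=0: Δ0=0011000010 Δ1=1011000010 Δ2=1010010000 Δ3=1010110000 | 3Δ
t=1: Δ0=1010110000 Δ1=0010110000 | 1Δ

0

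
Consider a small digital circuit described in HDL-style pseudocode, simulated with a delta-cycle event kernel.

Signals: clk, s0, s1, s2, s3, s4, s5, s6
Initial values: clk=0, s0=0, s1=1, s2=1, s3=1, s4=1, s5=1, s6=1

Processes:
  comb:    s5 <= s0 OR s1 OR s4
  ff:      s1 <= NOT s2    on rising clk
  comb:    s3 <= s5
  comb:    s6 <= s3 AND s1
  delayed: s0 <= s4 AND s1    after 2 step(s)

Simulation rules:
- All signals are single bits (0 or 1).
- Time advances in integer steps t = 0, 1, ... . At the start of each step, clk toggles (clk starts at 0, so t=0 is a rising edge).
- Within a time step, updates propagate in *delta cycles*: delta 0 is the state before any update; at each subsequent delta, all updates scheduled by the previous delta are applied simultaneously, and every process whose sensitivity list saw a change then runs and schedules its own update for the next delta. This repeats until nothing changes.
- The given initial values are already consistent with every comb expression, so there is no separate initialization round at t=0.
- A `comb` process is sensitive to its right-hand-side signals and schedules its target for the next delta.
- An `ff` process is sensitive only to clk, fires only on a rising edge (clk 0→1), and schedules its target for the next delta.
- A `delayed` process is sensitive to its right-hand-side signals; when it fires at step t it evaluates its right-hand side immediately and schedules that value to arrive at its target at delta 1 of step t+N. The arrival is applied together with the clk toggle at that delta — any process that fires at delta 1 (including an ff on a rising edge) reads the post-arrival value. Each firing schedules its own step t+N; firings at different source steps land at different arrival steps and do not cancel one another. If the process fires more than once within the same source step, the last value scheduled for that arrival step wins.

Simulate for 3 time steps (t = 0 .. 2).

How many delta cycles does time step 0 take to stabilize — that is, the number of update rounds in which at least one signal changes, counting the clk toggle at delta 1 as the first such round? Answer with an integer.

3

[bits: s6,s1,clk,s3,s2,s4,s5,s0]
t=0: Δ0=11011110 Δ1=11111110 Δ2=10111110 Δ3=00111110 | 3Δ
t=1: Δ0=00111110 Δ1=00011110 | 1Δ
t=2: Δ0=00011110 Δ1=00111110 | 1Δ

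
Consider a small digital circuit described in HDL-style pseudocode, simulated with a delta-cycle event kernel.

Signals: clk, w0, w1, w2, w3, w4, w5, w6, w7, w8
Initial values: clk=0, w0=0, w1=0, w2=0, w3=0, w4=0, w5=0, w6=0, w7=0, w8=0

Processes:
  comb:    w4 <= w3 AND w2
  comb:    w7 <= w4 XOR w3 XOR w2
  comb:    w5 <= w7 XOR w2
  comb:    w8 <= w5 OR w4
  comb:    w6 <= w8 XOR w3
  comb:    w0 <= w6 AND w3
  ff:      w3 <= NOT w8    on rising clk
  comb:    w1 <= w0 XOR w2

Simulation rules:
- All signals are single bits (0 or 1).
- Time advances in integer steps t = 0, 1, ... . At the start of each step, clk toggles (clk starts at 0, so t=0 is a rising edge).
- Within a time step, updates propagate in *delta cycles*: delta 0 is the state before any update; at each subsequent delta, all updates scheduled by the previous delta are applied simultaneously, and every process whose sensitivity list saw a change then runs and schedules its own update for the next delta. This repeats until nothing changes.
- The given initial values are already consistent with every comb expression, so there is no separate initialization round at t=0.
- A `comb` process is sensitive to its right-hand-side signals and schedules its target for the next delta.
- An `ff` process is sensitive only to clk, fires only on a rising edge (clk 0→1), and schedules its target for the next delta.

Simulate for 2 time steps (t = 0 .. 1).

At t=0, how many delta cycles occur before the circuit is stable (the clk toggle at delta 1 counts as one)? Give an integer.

8

t0.Δ0 clk=0 w4=0 w8=0 w6=0 w5=0 w2=0 w7=0 w3=0 w0=0 w1=0
t0.Δ1 clk=1 w4=0 w8=0 w6=0 w5=0 w2=0 w7=0 w3=0 w0=0 w1=0
t0.Δ2 clk=1 w4=0 w8=0 w6=0 w5=0 w2=0 w7=0 w3=1 w0=0 w1=0
t0.Δ3 clk=1 w4=0 w8=0 w6=1 w5=0 w2=0 w7=1 w3=1 w0=0 w1=0
t0.Δ4 clk=1 w4=0 w8=0 w6=1 w5=1 w2=0 w7=1 w3=1 w0=1 w1=0
t0.Δ5 clk=1 w4=0 w8=1 w6=1 w5=1 w2=0 w7=1 w3=1 w0=1 w1=1
t0.Δ6 clk=1 w4=0 w8=1 w6=0 w5=1 w2=0 w7=1 w3=1 w0=1 w1=1
t0.Δ7 clk=1 w4=0 w8=1 w6=0 w5=1 w2=0 w7=1 w3=1 w0=0 w1=1
t0.Δ8 clk=1 w4=0 w8=1 w6=0 w5=1 w2=0 w7=1 w3=1 w0=0 w1=0
t1.Δ0 clk=1 w4=0 w8=1 w6=0 w5=1 w2=0 w7=1 w3=1 w0=0 w1=0
t1.Δ1 clk=0 w4=0 w8=1 w6=0 w5=1 w2=0 w7=1 w3=1 w0=0 w1=0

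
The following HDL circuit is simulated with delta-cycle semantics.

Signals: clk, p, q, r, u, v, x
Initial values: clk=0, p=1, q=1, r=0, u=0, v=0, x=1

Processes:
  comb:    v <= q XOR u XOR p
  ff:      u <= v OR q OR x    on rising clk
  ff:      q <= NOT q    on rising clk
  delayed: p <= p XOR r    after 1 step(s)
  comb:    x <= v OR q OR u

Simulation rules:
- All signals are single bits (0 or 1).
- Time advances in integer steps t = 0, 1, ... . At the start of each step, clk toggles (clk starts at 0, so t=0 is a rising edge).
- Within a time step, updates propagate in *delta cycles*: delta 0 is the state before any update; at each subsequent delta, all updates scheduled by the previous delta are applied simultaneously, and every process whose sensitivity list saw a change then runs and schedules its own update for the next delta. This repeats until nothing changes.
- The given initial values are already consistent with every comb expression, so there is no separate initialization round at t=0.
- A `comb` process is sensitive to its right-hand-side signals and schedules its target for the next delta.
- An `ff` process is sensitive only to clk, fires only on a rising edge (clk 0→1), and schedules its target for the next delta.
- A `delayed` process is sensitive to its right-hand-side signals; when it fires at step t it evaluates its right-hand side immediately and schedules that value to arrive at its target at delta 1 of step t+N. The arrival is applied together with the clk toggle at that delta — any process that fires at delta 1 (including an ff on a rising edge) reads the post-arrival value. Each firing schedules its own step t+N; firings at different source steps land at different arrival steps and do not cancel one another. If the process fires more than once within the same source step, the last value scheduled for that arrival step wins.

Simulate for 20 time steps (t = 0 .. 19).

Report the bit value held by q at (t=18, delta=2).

[bits: u,x,q,clk,v,r,p]
t=0: Δ0=0110001 Δ1=0111001 Δ2=1101001 | 2Δ
t=1: Δ0=1101001 Δ1=1100001 | 1Δ
t=2: Δ0=1100001 Δ1=1101001 Δ2=1111001 Δ3=1111101 | 3Δ
t=3: Δ0=1111101 Δ1=1110101 | 1Δ
t=4: Δ0=1110101 Δ1=1111101 Δ2=1101101 Δ3=1101001 | 3Δ
t=5: Δ0=1101001 Δ1=1100001 | 1Δ
t=6: Δ0=1100001 Δ1=1101001 Δ2=1111001 Δ3=1111101 | 3Δ
t=7: Δ0=1111101 Δ1=1110101 | 1Δ
t=8: Δ0=1110101 Δ1=1111101 Δ2=1101101 Δ3=1101001 | 3Δ
t=9: Δ0=1101001 Δ1=1100001 | 1Δ
t=10: Δ0=1100001 Δ1=1101001 Δ2=1111001 Δ3=1111101 | 3Δ
t=11: Δ0=1111101 Δ1=1110101 | 1Δ
t=12: Δ0=1110101 Δ1=1111101 Δ2=1101101 Δ3=1101001 | 3Δ
t=13: Δ0=1101001 Δ1=1100001 | 1Δ
t=14: Δ0=1100001 Δ1=1101001 Δ2=1111001 Δ3=1111101 | 3Δ
t=15: Δ0=1111101 Δ1=1110101 | 1Δ
t=16: Δ0=1110101 Δ1=1111101 Δ2=1101101 Δ3=1101001 | 3Δ
t=17: Δ0=1101001 Δ1=1100001 | 1Δ
t=18: Δ0=1100001 Δ1=1101001 Δ2=1111001 Δ3=1111101 | 3Δ
t=19: Δ0=1111101 Δ1=1110101 | 1Δ

1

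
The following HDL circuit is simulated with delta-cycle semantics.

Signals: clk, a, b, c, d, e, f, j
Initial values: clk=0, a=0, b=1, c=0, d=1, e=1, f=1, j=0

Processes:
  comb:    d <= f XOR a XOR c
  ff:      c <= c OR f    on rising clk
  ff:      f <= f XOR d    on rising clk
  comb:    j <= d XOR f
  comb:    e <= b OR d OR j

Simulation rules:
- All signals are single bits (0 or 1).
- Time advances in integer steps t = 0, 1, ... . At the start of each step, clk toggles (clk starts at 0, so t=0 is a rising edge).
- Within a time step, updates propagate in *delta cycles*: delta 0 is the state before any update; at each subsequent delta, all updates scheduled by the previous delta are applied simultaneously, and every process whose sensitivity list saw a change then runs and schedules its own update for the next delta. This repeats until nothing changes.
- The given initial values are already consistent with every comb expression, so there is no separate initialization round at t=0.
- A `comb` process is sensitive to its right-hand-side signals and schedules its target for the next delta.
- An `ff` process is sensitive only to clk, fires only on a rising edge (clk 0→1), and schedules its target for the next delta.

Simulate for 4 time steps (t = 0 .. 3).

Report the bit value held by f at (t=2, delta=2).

1

t=0 Δ0: e=1 b=1 d=1 j=0 c=0 f=1 a=0 clk=0
  Δ1: clk:0→1
  Δ2: c:0→1, f:1→0
  Δ3: j:0→1
  (3Δ to stable)
t=1 Δ0: e=1 b=1 d=1 j=1 c=1 f=0 a=0 clk=1
  Δ1: clk:1→0
  (1Δ to stable)
t=2 Δ0: e=1 b=1 d=1 j=1 c=1 f=0 a=0 clk=0
  Δ1: clk:0→1
  Δ2: f:0→1
  Δ3: d:1→0, j:1→0
  Δ4: j:0→1
  (4Δ to stable)
t=3 Δ0: e=1 b=1 d=0 j=1 c=1 f=1 a=0 clk=1
  Δ1: clk:1→0
  (1Δ to stable)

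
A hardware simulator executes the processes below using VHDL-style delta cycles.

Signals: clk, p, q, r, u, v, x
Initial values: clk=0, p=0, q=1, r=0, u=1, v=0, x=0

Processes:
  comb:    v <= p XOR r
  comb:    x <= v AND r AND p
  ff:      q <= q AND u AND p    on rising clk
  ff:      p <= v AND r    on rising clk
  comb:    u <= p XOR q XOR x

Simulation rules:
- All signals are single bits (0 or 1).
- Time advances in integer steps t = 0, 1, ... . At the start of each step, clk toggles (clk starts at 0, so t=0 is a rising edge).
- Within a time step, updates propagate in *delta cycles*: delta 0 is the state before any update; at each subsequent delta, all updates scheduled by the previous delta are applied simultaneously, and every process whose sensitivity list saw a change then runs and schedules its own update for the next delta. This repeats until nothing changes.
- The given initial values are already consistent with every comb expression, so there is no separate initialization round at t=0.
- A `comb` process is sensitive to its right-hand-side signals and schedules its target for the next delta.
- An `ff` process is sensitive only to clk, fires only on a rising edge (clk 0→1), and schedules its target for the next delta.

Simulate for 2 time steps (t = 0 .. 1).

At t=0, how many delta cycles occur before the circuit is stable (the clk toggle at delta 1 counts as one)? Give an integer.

3

t=0 Δ0: x=0 q=1 u=1 v=0 clk=0 r=0 p=0
  Δ1: clk:0→1
  Δ2: q:1→0
  Δ3: u:1→0
  (3Δ to stable)
t=1 Δ0: x=0 q=0 u=0 v=0 clk=1 r=0 p=0
  Δ1: clk:1→0
  (1Δ to stable)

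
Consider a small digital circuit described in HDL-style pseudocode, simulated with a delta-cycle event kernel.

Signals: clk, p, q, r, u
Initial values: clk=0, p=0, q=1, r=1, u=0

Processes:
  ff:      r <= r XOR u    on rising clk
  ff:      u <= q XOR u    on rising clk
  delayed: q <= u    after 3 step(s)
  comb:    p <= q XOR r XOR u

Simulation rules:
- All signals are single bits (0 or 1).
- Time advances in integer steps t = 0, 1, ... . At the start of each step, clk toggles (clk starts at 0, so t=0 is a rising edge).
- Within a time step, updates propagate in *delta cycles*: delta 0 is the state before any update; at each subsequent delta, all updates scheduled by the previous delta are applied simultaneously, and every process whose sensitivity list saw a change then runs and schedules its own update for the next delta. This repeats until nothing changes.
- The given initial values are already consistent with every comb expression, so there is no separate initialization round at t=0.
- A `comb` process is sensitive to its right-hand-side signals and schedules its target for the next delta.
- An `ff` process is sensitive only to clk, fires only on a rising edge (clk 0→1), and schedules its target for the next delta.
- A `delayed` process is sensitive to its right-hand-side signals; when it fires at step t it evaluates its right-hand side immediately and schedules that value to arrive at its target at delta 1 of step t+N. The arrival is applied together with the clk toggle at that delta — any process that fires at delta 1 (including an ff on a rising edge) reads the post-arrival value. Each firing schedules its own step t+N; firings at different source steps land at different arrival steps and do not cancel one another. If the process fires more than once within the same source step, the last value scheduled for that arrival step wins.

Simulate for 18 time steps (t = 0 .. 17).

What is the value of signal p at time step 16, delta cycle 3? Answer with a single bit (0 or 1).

0

t=0 Δ0: p=0 u=0 clk=0 q=1 r=1
  Δ1: clk:0→1
  Δ2: u:0→1
  Δ3: p:0→1
  (3Δ to stable)
t=1 Δ0: p=1 u=1 clk=1 q=1 r=1
  Δ1: clk:1→0
  (1Δ to stable)
t=2 Δ0: p=1 u=1 clk=0 q=1 r=1
  Δ1: clk:0→1
  Δ2: u:1→0, r:1→0
  (2Δ to stable)
t=3 Δ0: p=1 u=0 clk=1 q=1 r=0
  Δ1: clk:1→0
  (1Δ to stable)
t=4 Δ0: p=1 u=0 clk=0 q=1 r=0
  Δ1: clk:0→1
  Δ2: u:0→1
  Δ3: p:1→0
  (3Δ to stable)
t=5 Δ0: p=0 u=1 clk=1 q=1 r=0
  Δ1: clk:1→0, q:1→0
  Δ2: p:0→1
  (2Δ to stable)
t=6 Δ0: p=1 u=1 clk=0 q=0 r=0
  Δ1: clk:0→1
  Δ2: r:0→1
  Δ3: p:1→0
  (3Δ to stable)
t=7 Δ0: p=0 u=1 clk=1 q=0 r=1
  Δ1: clk:1→0, q:0→1
  Δ2: p:0→1
  (2Δ to stable)
t=8 Δ0: p=1 u=1 clk=0 q=1 r=1
  Δ1: clk:0→1
  Δ2: u:1→0, r:1→0
  (2Δ to stable)
t=9 Δ0: p=1 u=0 clk=1 q=1 r=0
  Δ1: clk:1→0
  (1Δ to stable)
t=10 Δ0: p=1 u=0 clk=0 q=1 r=0
  Δ1: clk:0→1
  Δ2: u:0→1
  Δ3: p:1→0
  (3Δ to stable)
t=11 Δ0: p=0 u=1 clk=1 q=1 r=0
  Δ1: clk:1→0, q:1→0
  Δ2: p:0→1
  (2Δ to stable)
t=12 Δ0: p=1 u=1 clk=0 q=0 r=0
  Δ1: clk:0→1
  Δ2: r:0→1
  Δ3: p:1→0
  (3Δ to stable)
t=13 Δ0: p=0 u=1 clk=1 q=0 r=1
  Δ1: clk:1→0, q:0→1
  Δ2: p:0→1
  (2Δ to stable)
t=14 Δ0: p=1 u=1 clk=0 q=1 r=1
  Δ1: clk:0→1
  Δ2: u:1→0, r:1→0
  (2Δ to stable)
t=15 Δ0: p=1 u=0 clk=1 q=1 r=0
  Δ1: clk:1→0
  (1Δ to stable)
t=16 Δ0: p=1 u=0 clk=0 q=1 r=0
  Δ1: clk:0→1
  Δ2: u:0→1
  Δ3: p:1→0
  (3Δ to stable)
t=17 Δ0: p=0 u=1 clk=1 q=1 r=0
  Δ1: clk:1→0, q:1→0
  Δ2: p:0→1
  (2Δ to stable)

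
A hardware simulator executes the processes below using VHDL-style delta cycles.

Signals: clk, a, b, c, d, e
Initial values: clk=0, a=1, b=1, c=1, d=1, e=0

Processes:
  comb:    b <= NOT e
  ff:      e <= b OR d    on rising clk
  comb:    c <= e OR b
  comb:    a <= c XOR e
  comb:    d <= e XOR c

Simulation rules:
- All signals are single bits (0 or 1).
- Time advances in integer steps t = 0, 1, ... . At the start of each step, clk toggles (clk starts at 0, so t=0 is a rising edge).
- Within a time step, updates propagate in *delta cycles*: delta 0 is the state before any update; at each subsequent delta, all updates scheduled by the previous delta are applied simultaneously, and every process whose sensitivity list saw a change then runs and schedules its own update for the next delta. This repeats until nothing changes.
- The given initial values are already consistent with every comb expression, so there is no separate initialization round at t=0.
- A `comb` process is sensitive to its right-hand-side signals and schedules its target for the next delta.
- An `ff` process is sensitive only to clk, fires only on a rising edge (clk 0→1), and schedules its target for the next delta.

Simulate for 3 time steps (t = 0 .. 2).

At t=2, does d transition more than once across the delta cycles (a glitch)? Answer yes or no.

t=0 Δ0: d=1 clk=0 e=0 c=1 a=1 b=1
  Δ1: clk:0→1
  Δ2: e:0→1
  Δ3: d:1→0, a:1→0, b:1→0
  (3Δ to stable)
t=1 Δ0: d=0 clk=1 e=1 c=1 a=0 b=0
  Δ1: clk:1→0
  (1Δ to stable)
t=2 Δ0: d=0 clk=0 e=1 c=1 a=0 b=0
  Δ1: clk:0→1
  Δ2: e:1→0
  Δ3: d:0→1, c:1→0, a:0→1, b:0→1
  Δ4: d:1→0, c:0→1, a:1→0
  Δ5: d:0→1, a:0→1
  (5Δ to stable)

yes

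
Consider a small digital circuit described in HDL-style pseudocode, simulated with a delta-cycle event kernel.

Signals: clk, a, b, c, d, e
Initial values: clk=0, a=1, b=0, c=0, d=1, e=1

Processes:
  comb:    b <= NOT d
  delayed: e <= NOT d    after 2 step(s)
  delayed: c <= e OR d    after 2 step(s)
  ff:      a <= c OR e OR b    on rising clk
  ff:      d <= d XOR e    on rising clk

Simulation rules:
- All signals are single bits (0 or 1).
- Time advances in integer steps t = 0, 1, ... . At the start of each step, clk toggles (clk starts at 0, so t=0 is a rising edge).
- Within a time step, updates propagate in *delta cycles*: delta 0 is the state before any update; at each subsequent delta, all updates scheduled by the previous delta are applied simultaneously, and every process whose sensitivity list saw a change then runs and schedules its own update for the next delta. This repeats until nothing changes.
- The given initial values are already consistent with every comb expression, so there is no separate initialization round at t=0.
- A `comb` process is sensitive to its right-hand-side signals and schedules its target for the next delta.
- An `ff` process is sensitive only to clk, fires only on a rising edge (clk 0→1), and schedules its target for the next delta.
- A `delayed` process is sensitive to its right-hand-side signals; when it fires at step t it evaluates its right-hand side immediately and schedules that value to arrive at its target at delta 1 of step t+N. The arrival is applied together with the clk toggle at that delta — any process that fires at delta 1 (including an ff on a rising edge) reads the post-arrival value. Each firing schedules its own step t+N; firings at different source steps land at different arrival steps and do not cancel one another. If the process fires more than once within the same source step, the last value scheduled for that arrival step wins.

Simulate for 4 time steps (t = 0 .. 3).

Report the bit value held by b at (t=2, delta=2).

1

t0.Δ0 c=0 b=0 a=1 clk=0 e=1 d=1
t0.Δ1 c=0 b=0 a=1 clk=1 e=1 d=1
t0.Δ2 c=0 b=0 a=1 clk=1 e=1 d=0
t0.Δ3 c=0 b=1 a=1 clk=1 e=1 d=0
t1.Δ0 c=0 b=1 a=1 clk=1 e=1 d=0
t1.Δ1 c=0 b=1 a=1 clk=0 e=1 d=0
t2.Δ0 c=0 b=1 a=1 clk=0 e=1 d=0
t2.Δ1 c=1 b=1 a=1 clk=1 e=1 d=0
t2.Δ2 c=1 b=1 a=1 clk=1 e=1 d=1
t2.Δ3 c=1 b=0 a=1 clk=1 e=1 d=1
t3.Δ0 c=1 b=0 a=1 clk=1 e=1 d=1
t3.Δ1 c=1 b=0 a=1 clk=0 e=1 d=1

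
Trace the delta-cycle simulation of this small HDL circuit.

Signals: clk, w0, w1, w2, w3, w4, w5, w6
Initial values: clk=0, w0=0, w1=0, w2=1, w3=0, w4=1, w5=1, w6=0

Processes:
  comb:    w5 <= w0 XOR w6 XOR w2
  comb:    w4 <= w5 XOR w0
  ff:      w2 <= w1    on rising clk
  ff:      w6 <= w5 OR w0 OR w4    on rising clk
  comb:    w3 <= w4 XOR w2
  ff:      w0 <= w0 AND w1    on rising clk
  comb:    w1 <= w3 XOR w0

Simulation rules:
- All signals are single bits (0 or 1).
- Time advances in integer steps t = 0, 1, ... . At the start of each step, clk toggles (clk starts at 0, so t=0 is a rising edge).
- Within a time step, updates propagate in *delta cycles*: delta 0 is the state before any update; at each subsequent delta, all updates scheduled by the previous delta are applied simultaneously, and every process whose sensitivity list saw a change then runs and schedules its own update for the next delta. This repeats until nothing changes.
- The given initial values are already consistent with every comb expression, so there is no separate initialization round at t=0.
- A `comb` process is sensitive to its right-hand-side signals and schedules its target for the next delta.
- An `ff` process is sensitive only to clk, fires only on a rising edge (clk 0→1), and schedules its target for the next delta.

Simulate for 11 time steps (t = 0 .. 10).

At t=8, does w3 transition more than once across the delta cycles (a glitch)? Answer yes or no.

yes

t=0 Δ0: w0=0 w4=1 w1=0 w3=0 w2=1 w5=1 w6=0 clk=0
  Δ1: clk:0→1
  Δ2: w2:1→0, w6:0→1
  Δ3: w3:0→1
  Δ4: w1:0→1
  (4Δ to stable)
t=1 Δ0: w0=0 w4=1 w1=1 w3=1 w2=0 w5=1 w6=1 clk=1
  Δ1: clk:1→0
  (1Δ to stable)
t=2 Δ0: w0=0 w4=1 w1=1 w3=1 w2=0 w5=1 w6=1 clk=0
  Δ1: clk:0→1
  Δ2: w2:0→1
  Δ3: w3:1→0, w5:1→0
  Δ4: w4:1→0, w1:1→0
  Δ5: w3:0→1
  Δ6: w1:0→1
  (6Δ to stable)
t=3 Δ0: w0=0 w4=0 w1=1 w3=1 w2=1 w5=0 w6=1 clk=1
  Δ1: clk:1→0
  (1Δ to stable)
t=4 Δ0: w0=0 w4=0 w1=1 w3=1 w2=1 w5=0 w6=1 clk=0
  Δ1: clk:0→1
  Δ2: w6:1→0
  Δ3: w5:0→1
  Δ4: w4:0→1
  Δ5: w3:1→0
  Δ6: w1:1→0
  (6Δ to stable)
t=5 Δ0: w0=0 w4=1 w1=0 w3=0 w2=1 w5=1 w6=0 clk=1
  Δ1: clk:1→0
  (1Δ to stable)
t=6 Δ0: w0=0 w4=1 w1=0 w3=0 w2=1 w5=1 w6=0 clk=0
  Δ1: clk:0→1
  Δ2: w2:1→0, w6:0→1
  Δ3: w3:0→1
  Δ4: w1:0→1
  (4Δ to stable)
t=7 Δ0: w0=0 w4=1 w1=1 w3=1 w2=0 w5=1 w6=1 clk=1
  Δ1: clk:1→0
  (1Δ to stable)
t=8 Δ0: w0=0 w4=1 w1=1 w3=1 w2=0 w5=1 w6=1 clk=0
  Δ1: clk:0→1
  Δ2: w2:0→1
  Δ3: w3:1→0, w5:1→0
  Δ4: w4:1→0, w1:1→0
  Δ5: w3:0→1
  Δ6: w1:0→1
  (6Δ to stable)
t=9 Δ0: w0=0 w4=0 w1=1 w3=1 w2=1 w5=0 w6=1 clk=1
  Δ1: clk:1→0
  (1Δ to stable)
t=10 Δ0: w0=0 w4=0 w1=1 w3=1 w2=1 w5=0 w6=1 clk=0
  Δ1: clk:0→1
  Δ2: w6:1→0
  Δ3: w5:0→1
  Δ4: w4:0→1
  Δ5: w3:1→0
  Δ6: w1:1→0
  (6Δ to stable)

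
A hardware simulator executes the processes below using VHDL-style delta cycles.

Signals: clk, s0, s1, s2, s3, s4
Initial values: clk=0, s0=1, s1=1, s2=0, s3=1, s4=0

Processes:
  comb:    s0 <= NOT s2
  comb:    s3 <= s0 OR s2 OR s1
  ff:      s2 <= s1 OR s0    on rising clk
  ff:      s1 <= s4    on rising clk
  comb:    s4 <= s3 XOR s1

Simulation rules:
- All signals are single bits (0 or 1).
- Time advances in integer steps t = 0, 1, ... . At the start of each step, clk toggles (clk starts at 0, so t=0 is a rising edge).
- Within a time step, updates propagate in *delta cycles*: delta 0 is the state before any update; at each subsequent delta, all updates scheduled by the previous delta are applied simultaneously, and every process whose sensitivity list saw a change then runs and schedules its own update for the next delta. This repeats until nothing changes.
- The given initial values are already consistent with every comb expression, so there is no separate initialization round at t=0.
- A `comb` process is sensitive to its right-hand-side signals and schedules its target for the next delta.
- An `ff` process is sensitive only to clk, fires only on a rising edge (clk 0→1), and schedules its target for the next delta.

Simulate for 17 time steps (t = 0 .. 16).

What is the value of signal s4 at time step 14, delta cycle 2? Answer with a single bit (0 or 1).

[bits: clk,s1,s3,s2,s0,s4]
t=0: Δ0=011010 Δ1=111010 Δ2=101110 Δ3=101101 | 3Δ
t=1: Δ0=101101 Δ1=001101 | 1Δ
t=2: Δ0=001101 Δ1=101101 Δ2=111001 Δ3=111010 | 3Δ
t=3: Δ0=111010 Δ1=011010 | 1Δ
t=4: Δ0=011010 Δ1=111010 Δ2=101110 Δ3=101101 | 3Δ
t=5: Δ0=101101 Δ1=001101 | 1Δ
t=6: Δ0=001101 Δ1=101101 Δ2=111001 Δ3=111010 | 3Δ
t=7: Δ0=111010 Δ1=011010 | 1Δ
t=8: Δ0=011010 Δ1=111010 Δ2=101110 Δ3=101101 | 3Δ
t=9: Δ0=101101 Δ1=001101 | 1Δ
t=10: Δ0=001101 Δ1=101101 Δ2=111001 Δ3=111010 | 3Δ
t=11: Δ0=111010 Δ1=011010 | 1Δ
t=12: Δ0=011010 Δ1=111010 Δ2=101110 Δ3=101101 | 3Δ
t=13: Δ0=101101 Δ1=001101 | 1Δ
t=14: Δ0=001101 Δ1=101101 Δ2=111001 Δ3=111010 | 3Δ
t=15: Δ0=111010 Δ1=011010 | 1Δ
t=16: Δ0=011010 Δ1=111010 Δ2=101110 Δ3=101101 | 3Δ

1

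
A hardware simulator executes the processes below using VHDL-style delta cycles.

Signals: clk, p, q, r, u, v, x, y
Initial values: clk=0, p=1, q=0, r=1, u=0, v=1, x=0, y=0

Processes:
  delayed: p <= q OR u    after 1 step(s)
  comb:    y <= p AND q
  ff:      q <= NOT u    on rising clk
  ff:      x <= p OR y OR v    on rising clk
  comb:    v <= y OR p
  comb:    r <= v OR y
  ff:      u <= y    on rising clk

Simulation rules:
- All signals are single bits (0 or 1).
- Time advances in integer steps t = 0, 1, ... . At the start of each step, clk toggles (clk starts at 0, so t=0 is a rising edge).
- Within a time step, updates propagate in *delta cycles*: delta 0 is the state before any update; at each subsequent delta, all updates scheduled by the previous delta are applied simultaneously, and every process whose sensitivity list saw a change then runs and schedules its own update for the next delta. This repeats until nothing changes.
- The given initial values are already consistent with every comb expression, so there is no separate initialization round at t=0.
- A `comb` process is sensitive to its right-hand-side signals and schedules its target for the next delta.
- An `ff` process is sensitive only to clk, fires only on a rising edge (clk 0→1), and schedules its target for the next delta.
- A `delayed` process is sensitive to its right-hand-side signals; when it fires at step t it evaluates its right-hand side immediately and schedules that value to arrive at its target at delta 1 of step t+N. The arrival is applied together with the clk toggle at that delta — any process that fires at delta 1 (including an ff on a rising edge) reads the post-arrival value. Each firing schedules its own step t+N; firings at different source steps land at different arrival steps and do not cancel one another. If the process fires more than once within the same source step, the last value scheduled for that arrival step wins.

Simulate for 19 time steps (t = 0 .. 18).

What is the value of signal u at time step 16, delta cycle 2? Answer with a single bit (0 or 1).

0

t=0 Δ0: v=1 r=1 x=0 q=0 clk=0 y=0 u=0 p=1
  Δ1: clk:0→1
  Δ2: x:0→1, q:0→1
  Δ3: y:0→1
  (3Δ to stable)
t=1 Δ0: v=1 r=1 x=1 q=1 clk=1 y=1 u=0 p=1
  Δ1: clk:1→0
  (1Δ to stable)
t=2 Δ0: v=1 r=1 x=1 q=1 clk=0 y=1 u=0 p=1
  Δ1: clk:0→1
  Δ2: u:0→1
  (2Δ to stable)
t=3 Δ0: v=1 r=1 x=1 q=1 clk=1 y=1 u=1 p=1
  Δ1: clk:1→0
  (1Δ to stable)
t=4 Δ0: v=1 r=1 x=1 q=1 clk=0 y=1 u=1 p=1
  Δ1: clk:0→1
  Δ2: q:1→0
  Δ3: y:1→0
  (3Δ to stable)
t=5 Δ0: v=1 r=1 x=1 q=0 clk=1 y=0 u=1 p=1
  Δ1: clk:1→0
  (1Δ to stable)
t=6 Δ0: v=1 r=1 x=1 q=0 clk=0 y=0 u=1 p=1
  Δ1: clk:0→1
  Δ2: u:1→0
  (2Δ to stable)
t=7 Δ0: v=1 r=1 x=1 q=0 clk=1 y=0 u=0 p=1
  Δ1: clk:1→0, p:1→0
  Δ2: v:1→0
  Δ3: r:1→0
  (3Δ to stable)
t=8 Δ0: v=0 r=0 x=1 q=0 clk=0 y=0 u=0 p=0
  Δ1: clk:0→1
  Δ2: x:1→0, q:0→1
  (2Δ to stable)
t=9 Δ0: v=0 r=0 x=0 q=1 clk=1 y=0 u=0 p=0
  Δ1: clk:1→0, p:0→1
  Δ2: v:0→1, y:0→1
  Δ3: r:0→1
  (3Δ to stable)
t=10 Δ0: v=1 r=1 x=0 q=1 clk=0 y=1 u=0 p=1
  Δ1: clk:0→1
  Δ2: x:0→1, u:0→1
  (2Δ to stable)
t=11 Δ0: v=1 r=1 x=1 q=1 clk=1 y=1 u=1 p=1
  Δ1: clk:1→0
  (1Δ to stable)
t=12 Δ0: v=1 r=1 x=1 q=1 clk=0 y=1 u=1 p=1
  Δ1: clk:0→1
  Δ2: q:1→0
  Δ3: y:1→0
  (3Δ to stable)
t=13 Δ0: v=1 r=1 x=1 q=0 clk=1 y=0 u=1 p=1
  Δ1: clk:1→0
  (1Δ to stable)
t=14 Δ0: v=1 r=1 x=1 q=0 clk=0 y=0 u=1 p=1
  Δ1: clk:0→1
  Δ2: u:1→0
  (2Δ to stable)
t=15 Δ0: v=1 r=1 x=1 q=0 clk=1 y=0 u=0 p=1
  Δ1: clk:1→0, p:1→0
  Δ2: v:1→0
  Δ3: r:1→0
  (3Δ to stable)
t=16 Δ0: v=0 r=0 x=1 q=0 clk=0 y=0 u=0 p=0
  Δ1: clk:0→1
  Δ2: x:1→0, q:0→1
  (2Δ to stable)
t=17 Δ0: v=0 r=0 x=0 q=1 clk=1 y=0 u=0 p=0
  Δ1: clk:1→0, p:0→1
  Δ2: v:0→1, y:0→1
  Δ3: r:0→1
  (3Δ to stable)
t=18 Δ0: v=1 r=1 x=0 q=1 clk=0 y=1 u=0 p=1
  Δ1: clk:0→1
  Δ2: x:0→1, u:0→1
  (2Δ to stable)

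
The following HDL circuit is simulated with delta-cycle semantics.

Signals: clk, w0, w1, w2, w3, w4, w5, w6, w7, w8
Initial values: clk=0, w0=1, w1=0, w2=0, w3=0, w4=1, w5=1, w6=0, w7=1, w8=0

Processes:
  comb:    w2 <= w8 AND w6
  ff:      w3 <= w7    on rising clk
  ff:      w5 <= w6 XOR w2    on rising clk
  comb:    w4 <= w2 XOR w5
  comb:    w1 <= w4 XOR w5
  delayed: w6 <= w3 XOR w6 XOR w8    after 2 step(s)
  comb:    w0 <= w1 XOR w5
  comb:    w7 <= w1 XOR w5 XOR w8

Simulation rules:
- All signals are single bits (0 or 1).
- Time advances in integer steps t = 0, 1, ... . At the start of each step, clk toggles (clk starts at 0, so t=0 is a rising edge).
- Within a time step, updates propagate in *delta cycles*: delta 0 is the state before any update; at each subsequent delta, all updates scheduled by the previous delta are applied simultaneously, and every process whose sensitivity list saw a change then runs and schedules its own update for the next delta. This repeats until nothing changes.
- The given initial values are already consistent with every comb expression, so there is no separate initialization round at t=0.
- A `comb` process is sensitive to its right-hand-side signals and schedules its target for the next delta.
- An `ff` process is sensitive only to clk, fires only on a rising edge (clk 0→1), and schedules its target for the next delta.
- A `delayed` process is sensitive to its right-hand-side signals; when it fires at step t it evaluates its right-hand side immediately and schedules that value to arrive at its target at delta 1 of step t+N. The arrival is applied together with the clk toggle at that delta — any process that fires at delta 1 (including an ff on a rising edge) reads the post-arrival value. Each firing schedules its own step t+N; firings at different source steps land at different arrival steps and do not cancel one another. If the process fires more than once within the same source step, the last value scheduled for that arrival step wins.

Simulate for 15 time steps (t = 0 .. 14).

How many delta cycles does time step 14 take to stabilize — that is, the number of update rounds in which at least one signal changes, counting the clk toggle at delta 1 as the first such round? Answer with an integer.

5

[bits: w5,w7,w3,w2,w1,w0,w8,w6,clk,w4]
t=0: Δ0=1100010001 Δ1=1100010011 Δ2=0110010011 Δ3=0010100010 Δ4=0110010010 Δ5=0010000010 | 5Δ
t=1: Δ0=0010000010 Δ1=0010000000 | 1Δ
t=2: Δ0=0010000000 Δ1=0010000110 Δ2=1000000110 Δ3=1100110111 Δ4=1000000111 Δ5=1100010111 | 5Δ
t=3: Δ0=1100010111 Δ1=1100010101 | 1Δ
t=4: Δ0=1100010101 Δ1=1100010111 Δ2=1110010111 | 2Δ
t=5: Δ0=1110010111 Δ1=1110010101 | 1Δ
t=6: Δ0=1110010101 Δ1=1110010011 Δ2=0110010011 Δ3=0010100010 Δ4=0110010010 Δ5=0010000010 | 5Δ
t=7: Δ0=0010000010 Δ1=0010000000 | 1Δ
t=8: Δ0=0010000000 Δ1=0010000110 Δ2=1000000110 Δ3=1100110111 Δ4=1000000111 Δ5=1100010111 | 5Δ
t=9: Δ0=1100010111 Δ1=1100010101 | 1Δ
t=10: Δ0=1100010101 Δ1=1100010111 Δ2=1110010111 | 2Δ
t=11: Δ0=1110010111 Δ1=1110010101 | 1Δ
t=12: Δ0=1110010101 Δ1=1110010011 Δ2=0110010011 Δ3=0010100010 Δ4=0110010010 Δ5=0010000010 | 5Δ
t=13: Δ0=0010000010 Δ1=0010000000 | 1Δ
t=14: Δ0=0010000000 Δ1=0010000110 Δ2=1000000110 Δ3=1100110111 Δ4=1000000111 Δ5=1100010111 | 5Δ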